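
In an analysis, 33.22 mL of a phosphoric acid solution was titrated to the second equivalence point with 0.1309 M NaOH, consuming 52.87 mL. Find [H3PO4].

n(NaOH) = 0.1309 x 0.05287 = 0.006921 mol.
At the second equivalence point, 2 mol OH^- react per mol H3PO4, so n(H3PO4) = 0.006921 / 2 = 0.003460 mol.
[H3PO4] = 0.003460 / 0.03322 L = 0.104 M.

0.104 M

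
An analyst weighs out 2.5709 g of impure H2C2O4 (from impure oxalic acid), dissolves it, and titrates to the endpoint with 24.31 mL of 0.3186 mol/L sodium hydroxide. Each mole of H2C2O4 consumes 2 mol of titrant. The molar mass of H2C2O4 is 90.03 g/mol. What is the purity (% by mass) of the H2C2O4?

13.6%

n(NaOH) = 0.3186 x 0.02431 = 0.007745 mol.
n(H2C2O4) = 0.007745 / 2 = 0.003873 mol.
mass of H2C2O4 = 0.003873 x 90.03 = 0.3486 g.
% purity = 0.3486 / 2.5709 x 100 = 13.6%.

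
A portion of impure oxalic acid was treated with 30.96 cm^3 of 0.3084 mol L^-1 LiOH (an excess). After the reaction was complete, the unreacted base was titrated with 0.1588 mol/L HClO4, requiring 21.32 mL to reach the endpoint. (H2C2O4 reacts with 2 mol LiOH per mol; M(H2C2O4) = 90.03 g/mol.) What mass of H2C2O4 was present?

Total n(LiOH) added = 0.3084 x 0.03096 = 0.009548 mol.
n(HClO4) used = 0.1588 x 0.02132 = 0.003386 mol, which equals the excess n(LiOH).
So n(LiOH) consumed by the sample = 0.009548 - 0.003386 = 0.006162 mol.
n(H2C2O4) = 0.006162 / 2 = 0.003081 mol.
mass = 0.003081 mol x 90.03 g/mol = 0.277 g.

0.277 g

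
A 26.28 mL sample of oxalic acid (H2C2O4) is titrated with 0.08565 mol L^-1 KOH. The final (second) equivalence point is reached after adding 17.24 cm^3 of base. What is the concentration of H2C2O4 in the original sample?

n(KOH) = 0.08565 x 0.01724 = 0.001477 mol.
At the final (second) equivalence point, 2 mol OH^- react per mol H2C2O4, so n(H2C2O4) = 0.001477 / 2 = 0.0007383 mol.
[H2C2O4] = 0.0007383 / 0.02628 L = 0.0281 M.

0.0281 M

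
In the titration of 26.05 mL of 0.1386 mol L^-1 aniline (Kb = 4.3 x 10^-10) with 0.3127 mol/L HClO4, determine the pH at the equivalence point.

n(C6H5NH2) = 0.1386 x 0.02605 = 0.003611 mol; V(HClO4) at equivalence = 0.003611/0.3127 = 0.01155 L.
At equivalence the base is fully converted to C6H5NH3+; total volume = 0.03760 L, so [C6H5NH3+] = 0.003611/0.03760 = 0.09603 M.
Ka(C6H5NH3+) = Kw/Kb = 1.0e-14 / 4.3 x 10^-10 = 2.33e-5.
[H^+] = sqrt(Ka x [C6H5NH3+]) = sqrt(2.33e-5 x 0.09603) = 0.00149 M.
pH = -log(0.00149) = 2.83.

2.83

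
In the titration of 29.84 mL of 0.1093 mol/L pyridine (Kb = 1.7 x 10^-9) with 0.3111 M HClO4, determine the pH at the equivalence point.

n(C5H5N) = 0.1093 x 0.02984 = 0.003262 mol; V(HClO4) at equivalence = 0.003262/0.3111 = 0.01048 L.
At equivalence the base is fully converted to C5H5NH+; total volume = 0.04032 L, so [C5H5NH+] = 0.003262/0.04032 = 0.08088 M.
Ka(C5H5NH+) = Kw/Kb = 1.0e-14 / 1.7 x 10^-9 = 5.88e-6.
[H^+] = sqrt(Ka x [C5H5NH+]) = sqrt(5.88e-6 x 0.08088) = 0.000690 M.
pH = -log(0.000690) = 3.16.

3.16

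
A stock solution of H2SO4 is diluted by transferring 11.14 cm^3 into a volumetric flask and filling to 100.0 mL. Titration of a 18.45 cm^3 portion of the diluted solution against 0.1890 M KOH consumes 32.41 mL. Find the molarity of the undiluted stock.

n(KOH) = 0.1890 x 0.03241 = 0.006125 mol.
n(H2SO4) in the aliquot = 0.006125 x 1/2 = 0.003063 mol.
[diluted H2SO4] = 0.003063 / 0.01845 = 0.1660 M.
Dilution factor = 100.0/11.14 = 8.977, so [stock] = 0.1660 x 8.977 = 1.49 M.

1.49 M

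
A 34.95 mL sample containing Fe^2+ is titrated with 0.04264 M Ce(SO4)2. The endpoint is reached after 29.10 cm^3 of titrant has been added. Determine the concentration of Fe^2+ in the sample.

0.0355 M

n(Ce(SO4)2) = 0.04264 x 0.02910 = 0.001241 mol.
From the balanced equation, 1 mol Ce(SO4)2 reacts with 1 mol Fe^2+, so n(Fe^2+) = 0.001241 x 1/1 = 0.001241 mol.
[Fe^2+] = 0.001241 / 0.03495 L = 0.0355 M.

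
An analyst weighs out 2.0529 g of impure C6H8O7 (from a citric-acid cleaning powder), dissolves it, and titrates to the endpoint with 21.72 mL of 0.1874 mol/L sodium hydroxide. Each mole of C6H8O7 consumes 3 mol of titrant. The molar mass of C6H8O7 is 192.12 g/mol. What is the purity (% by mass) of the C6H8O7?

n(NaOH) = 0.1874 x 0.02172 = 0.004070 mol.
n(C6H8O7) = 0.004070 / 3 = 0.001357 mol.
mass of C6H8O7 = 0.001357 x 192.12 = 0.2607 g.
% purity = 0.2607 / 2.0529 x 100 = 12.7%.

12.7%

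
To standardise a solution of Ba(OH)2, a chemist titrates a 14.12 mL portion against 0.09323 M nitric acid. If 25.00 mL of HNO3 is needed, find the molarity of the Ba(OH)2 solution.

n(HNO3) delivered = 0.09323 x 0.02500 = 0.002331 mol.
The reaction is 1 Ba(OH)2 + 2 HNO3, so n(Ba(OH)2) = 0.002331 x 1/2 = 0.001165 mol.
[Ba(OH)2] = 0.001165 mol / 0.01412 L = 0.0825 M.

0.0825 M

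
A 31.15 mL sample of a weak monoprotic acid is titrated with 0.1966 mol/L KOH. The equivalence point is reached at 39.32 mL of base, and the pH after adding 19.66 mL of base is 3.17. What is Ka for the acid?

19.66 mL is half of the equivalence volume, so this is the half-equivalence point where [HA] = [A^-].
At half-equivalence pH = pKa, so pKa = 3.17.
Ka = 10^(-3.17) = 6.8 x 10^-4.

6.8 x 10^-4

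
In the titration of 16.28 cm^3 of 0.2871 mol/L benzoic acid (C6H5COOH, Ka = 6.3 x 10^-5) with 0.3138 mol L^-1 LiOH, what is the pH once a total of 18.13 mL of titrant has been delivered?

n(acid) = 0.2871 x 0.01628 = 0.004674 mol; n(LiOH) added = 0.3138 x 0.01813 = 0.005689 mol.
Base is in excess by 0.005689 - 0.004674 = 0.001015 mol in a total volume of 0.03441 L.
[OH^-] = 0.001015/0.03441 = 0.02950 M, so pOH = 1.53 and pH = 14.00 - 1.53 = 12.47.

12.47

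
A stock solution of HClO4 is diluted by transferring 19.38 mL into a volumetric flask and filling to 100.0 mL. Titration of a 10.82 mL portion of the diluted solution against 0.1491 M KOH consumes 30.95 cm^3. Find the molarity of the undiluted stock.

n(KOH) = 0.1491 x 0.03095 = 0.004615 mol.
n(HClO4) in the aliquot = 0.004615 mol.
[diluted HClO4] = 0.004615 / 0.01082 = 0.4265 M.
Dilution factor = 100.0/19.38 = 5.160, so [stock] = 0.4265 x 5.160 = 2.20 M.

2.20 M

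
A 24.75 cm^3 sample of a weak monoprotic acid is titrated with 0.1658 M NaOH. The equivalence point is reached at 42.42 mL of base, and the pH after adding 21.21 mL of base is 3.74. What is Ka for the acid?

21.21 mL is half of the equivalence volume, so this is the half-equivalence point where [HA] = [A^-].
At half-equivalence pH = pKa, so pKa = 3.74.
Ka = 10^(-3.74) = 1.8 x 10^-4.

1.8 x 10^-4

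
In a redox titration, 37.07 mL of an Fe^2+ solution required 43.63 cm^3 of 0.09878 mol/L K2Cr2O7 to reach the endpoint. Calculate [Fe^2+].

n(K2Cr2O7) = 0.09878 x 0.04363 = 0.004310 mol.
From the balanced equation, 1 mol K2Cr2O7 reacts with 6 mol Fe^2+, so n(Fe^2+) = 0.004310 x 6/1 = 0.02586 mol.
[Fe^2+] = 0.02586 / 0.03707 L = 0.698 M.

0.698 M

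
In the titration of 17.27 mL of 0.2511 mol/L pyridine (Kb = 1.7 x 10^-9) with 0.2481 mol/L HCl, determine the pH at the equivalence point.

n(C5H5N) = 0.2511 x 0.01727 = 0.004336 mol; V(HCl) at equivalence = 0.004336/0.2481 = 0.01748 L.
At equivalence the base is fully converted to C5H5NH+; total volume = 0.03475 L, so [C5H5NH+] = 0.004336/0.03475 = 0.1248 M.
Ka(C5H5NH+) = Kw/Kb = 1.0e-14 / 1.7 x 10^-9 = 5.88e-6.
[H^+] = sqrt(Ka x [C5H5NH+]) = sqrt(5.88e-6 x 0.1248) = 0.000857 M.
pH = -log(0.000857) = 3.07.

3.07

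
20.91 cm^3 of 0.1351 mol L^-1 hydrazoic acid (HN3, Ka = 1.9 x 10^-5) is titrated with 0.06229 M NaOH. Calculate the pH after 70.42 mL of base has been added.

n(acid) = 0.1351 x 0.02091 = 0.002825 mol; n(NaOH) added = 0.06229 x 0.07042 = 0.004386 mol.
Base is in excess by 0.004386 - 0.002825 = 0.001562 mol in a total volume of 0.09133 L.
[OH^-] = 0.001562/0.09133 = 0.01710 M, so pOH = 1.77 and pH = 14.00 - 1.77 = 12.23.

12.23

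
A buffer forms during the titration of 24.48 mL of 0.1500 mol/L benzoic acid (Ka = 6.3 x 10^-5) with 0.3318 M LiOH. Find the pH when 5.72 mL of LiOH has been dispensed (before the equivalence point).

4.23

Initial n(C6H5COOH) = 0.1500 x 0.02448 = 0.003672 mol.
n(LiOH) added = 0.3318 x 0.005720 = 0.001898 mol, converting that many moles of C6H5COOH to C6H5COO-.
Remaining n(C6H5COOH) = 0.001774 mol; n(C6H5COO-) = 0.001898 mol.
By Henderson-Hasselbalch, pH = pKa + log([A^-]/[HA]) = 4.20 + log(0.001898/0.001774) = 4.20 + (+0.03) = 4.23.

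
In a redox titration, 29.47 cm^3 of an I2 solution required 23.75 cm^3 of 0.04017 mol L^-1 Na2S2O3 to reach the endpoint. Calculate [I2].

n(Na2S2O3) = 0.04017 x 0.02375 = 0.0009540 mol.
From the balanced equation, 2 mol Na2S2O3 reacts with 1 mol I2, so n(I2) = 0.0009540 x 1/2 = 0.0004770 mol.
[I2] = 0.0004770 / 0.02947 L = 0.0162 M.

0.0162 M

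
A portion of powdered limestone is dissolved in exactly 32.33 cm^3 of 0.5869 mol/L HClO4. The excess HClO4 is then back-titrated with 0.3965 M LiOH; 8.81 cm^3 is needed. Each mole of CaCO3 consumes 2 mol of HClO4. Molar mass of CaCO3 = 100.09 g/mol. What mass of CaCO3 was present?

0.775 g

Total n(HClO4) added = 0.5869 x 0.03233 = 0.01897 mol.
n(LiOH) used = 0.3965 x 0.008810 = 0.003493 mol, which equals the excess n(HClO4).
So n(HClO4) consumed by the sample = 0.01897 - 0.003493 = 0.01548 mol.
n(CaCO3) = 0.01548 / 2 = 0.007741 mol.
mass = 0.007741 mol x 100.09 g/mol = 0.775 g.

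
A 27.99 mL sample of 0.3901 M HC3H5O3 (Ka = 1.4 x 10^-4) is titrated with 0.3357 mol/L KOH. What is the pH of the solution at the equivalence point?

8.56

n(HC3H5O3) = 0.3901 x 0.02799 = 0.01092 mol; V(KOH) at equivalence = 0.01092/0.3357 = 0.03253 L.
At equivalence all the acid is converted to C3H5O3-; total volume = 0.02799 + 0.03253 = 0.06052 L, so [C3H5O3-] = 0.01092/0.06052 = 0.1804 M.
Kb = Kw/Ka = 1.0e-14 / 1.4 x 10^-4 = 7.14e-11.
[OH^-] = sqrt(Kb x [C3H5O3-]) = sqrt(7.14e-11 x 0.1804) = 3.59e-6 M.
pOH = 5.44, so pH = 14.00 - 5.44 = 8.56.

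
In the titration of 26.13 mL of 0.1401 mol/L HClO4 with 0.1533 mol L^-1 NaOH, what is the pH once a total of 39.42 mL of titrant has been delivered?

12.56

n(acid) = 0.1401 x 0.02613 = 0.003661 mol; n(NaOH) added = 0.1533 x 0.03942 = 0.006043 mol.
Base is in excess by 0.006043 - 0.003661 = 0.002382 mol in a total volume of 0.06555 L.
[OH^-] = 0.002382/0.06555 = 0.03634 M, so pOH = 1.44 and pH = 14.00 - 1.44 = 12.56.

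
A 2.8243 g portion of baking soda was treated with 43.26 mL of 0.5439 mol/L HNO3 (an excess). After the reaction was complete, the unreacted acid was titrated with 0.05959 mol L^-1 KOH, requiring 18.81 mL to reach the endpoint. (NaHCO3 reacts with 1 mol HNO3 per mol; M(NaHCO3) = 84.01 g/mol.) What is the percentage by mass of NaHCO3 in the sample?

Total n(HNO3) added = 0.5439 x 0.04326 = 0.02353 mol.
n(KOH) used = 0.05959 x 0.01881 = 0.001121 mol, which equals the excess n(HNO3).
So n(HNO3) consumed by the sample = 0.02353 - 0.001121 = 0.02241 mol.
n(NaHCO3) = 0.02241 / 1 = 0.02241 mol.
mass NaHCO3 = 0.02241 x 84.01 = 1.883 g, so %NaHCO3 = 1.883/2.8243 x 100 = 66.7%.

66.7%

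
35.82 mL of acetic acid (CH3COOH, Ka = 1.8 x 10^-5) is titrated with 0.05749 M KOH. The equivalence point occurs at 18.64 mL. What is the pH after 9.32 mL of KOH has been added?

9.32 mL is exactly half the equivalence volume (18.64/2), i.e. the half-equivalence point.
There, n(HA) = n(A^-), so pH = pKa = -log(1.8 x 10^-5) = 4.74.

4.74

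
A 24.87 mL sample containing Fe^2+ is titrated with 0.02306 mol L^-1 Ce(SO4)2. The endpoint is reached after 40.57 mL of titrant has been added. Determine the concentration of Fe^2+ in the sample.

0.0376 M

n(Ce(SO4)2) = 0.02306 x 0.04057 = 0.0009355 mol.
From the balanced equation, 1 mol Ce(SO4)2 reacts with 1 mol Fe^2+, so n(Fe^2+) = 0.0009355 x 1/1 = 0.0009355 mol.
[Fe^2+] = 0.0009355 / 0.02487 L = 0.0376 M.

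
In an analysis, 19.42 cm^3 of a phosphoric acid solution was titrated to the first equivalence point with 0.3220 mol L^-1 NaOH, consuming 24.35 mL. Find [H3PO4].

n(NaOH) = 0.3220 x 0.02435 = 0.007841 mol.
At the first equivalence point, 1 mol OH^- react per mol H3PO4, so n(H3PO4) = 0.007841 / 1 = 0.007841 mol.
[H3PO4] = 0.007841 / 0.01942 L = 0.404 M.

0.404 M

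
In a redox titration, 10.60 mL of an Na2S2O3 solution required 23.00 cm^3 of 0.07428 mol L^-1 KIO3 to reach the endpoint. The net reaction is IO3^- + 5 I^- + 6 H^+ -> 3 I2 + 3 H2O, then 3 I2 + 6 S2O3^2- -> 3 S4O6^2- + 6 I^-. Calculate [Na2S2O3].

n(KIO3) = 0.07428 x 0.02300 = 0.001708 mol.
From the balanced equation, 1 mol KIO3 reacts with 6 mol Na2S2O3, so n(Na2S2O3) = 0.001708 x 6/1 = 0.01025 mol.
[Na2S2O3] = 0.01025 / 0.01060 L = 0.967 M.

0.967 M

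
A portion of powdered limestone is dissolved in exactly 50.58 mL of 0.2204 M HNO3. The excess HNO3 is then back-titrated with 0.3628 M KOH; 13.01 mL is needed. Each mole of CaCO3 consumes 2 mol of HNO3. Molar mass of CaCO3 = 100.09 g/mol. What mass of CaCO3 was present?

Total n(HNO3) added = 0.2204 x 0.05058 = 0.01115 mol.
n(KOH) used = 0.3628 x 0.01301 = 0.004720 mol, which equals the excess n(HNO3).
So n(HNO3) consumed by the sample = 0.01115 - 0.004720 = 0.006428 mol.
n(CaCO3) = 0.006428 / 2 = 0.003214 mol.
mass = 0.003214 mol x 100.09 g/mol = 0.322 g.

0.322 g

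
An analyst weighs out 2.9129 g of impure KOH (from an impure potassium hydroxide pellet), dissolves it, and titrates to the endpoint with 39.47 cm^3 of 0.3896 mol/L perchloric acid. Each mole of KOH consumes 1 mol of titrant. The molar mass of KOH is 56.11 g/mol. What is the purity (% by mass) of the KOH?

n(HClO4) = 0.3896 x 0.03947 = 0.01538 mol.
n(KOH) = 0.01538 / 1 = 0.01538 mol.
mass of KOH = 0.01538 x 56.11 = 0.8628 g.
% purity = 0.8628 / 2.9129 x 100 = 29.6%.

29.6%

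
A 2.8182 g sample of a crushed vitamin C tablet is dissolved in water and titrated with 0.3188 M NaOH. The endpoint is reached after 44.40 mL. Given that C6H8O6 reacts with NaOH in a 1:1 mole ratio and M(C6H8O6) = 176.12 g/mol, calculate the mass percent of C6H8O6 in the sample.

n(NaOH) = 0.3188 x 0.04440 = 0.01415 mol.
n(C6H8O6) = 0.01415 / 1 = 0.01415 mol.
mass of C6H8O6 = 0.01415 x 176.12 = 2.493 g.
% purity = 2.493 / 2.8182 x 100 = 88.5%.

88.5%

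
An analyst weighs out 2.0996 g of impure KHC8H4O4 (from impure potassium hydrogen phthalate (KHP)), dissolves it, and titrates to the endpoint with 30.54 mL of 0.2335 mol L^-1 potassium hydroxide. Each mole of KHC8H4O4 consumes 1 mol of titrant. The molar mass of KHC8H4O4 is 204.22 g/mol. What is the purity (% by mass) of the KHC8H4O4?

69.4%

n(KOH) = 0.2335 x 0.03054 = 0.007131 mol.
n(KHC8H4O4) = 0.007131 / 1 = 0.007131 mol.
mass of KHC8H4O4 = 0.007131 x 204.22 = 1.456 g.
% purity = 1.456 / 2.0996 x 100 = 69.4%.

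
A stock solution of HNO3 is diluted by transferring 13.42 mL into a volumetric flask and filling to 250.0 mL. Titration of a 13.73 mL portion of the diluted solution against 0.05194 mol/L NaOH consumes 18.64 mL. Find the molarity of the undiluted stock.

1.31 M

n(NaOH) = 0.05194 x 0.01864 = 0.0009682 mol.
n(HNO3) in the aliquot = 0.0009682 mol.
[diluted HNO3] = 0.0009682 / 0.01373 = 0.07051 M.
Dilution factor = 250.0/13.42 = 18.63, so [stock] = 0.07051 x 18.63 = 1.31 M.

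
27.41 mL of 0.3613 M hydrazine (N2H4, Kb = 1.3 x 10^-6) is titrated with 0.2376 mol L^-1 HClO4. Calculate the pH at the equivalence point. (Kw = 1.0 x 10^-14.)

n(N2H4) = 0.3613 x 0.02741 = 0.009903 mol; V(HClO4) at equivalence = 0.009903/0.2376 = 0.04168 L.
At equivalence the base is fully converted to N2H5+; total volume = 0.06909 L, so [N2H5+] = 0.009903/0.06909 = 0.1433 M.
Ka(N2H5+) = Kw/Kb = 1.0e-14 / 1.3 x 10^-6 = 7.69e-9.
[H^+] = sqrt(Ka x [N2H5+]) = sqrt(7.69e-9 x 0.1433) = 3.32e-5 M.
pH = -log(3.32e-5) = 4.48.

4.48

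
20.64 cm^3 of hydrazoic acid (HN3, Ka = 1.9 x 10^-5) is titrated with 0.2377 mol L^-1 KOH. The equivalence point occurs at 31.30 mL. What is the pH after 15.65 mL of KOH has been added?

15.65 mL is exactly half the equivalence volume (31.30/2), i.e. the half-equivalence point.
There, n(HA) = n(A^-), so pH = pKa = -log(1.9 x 10^-5) = 4.72.

4.72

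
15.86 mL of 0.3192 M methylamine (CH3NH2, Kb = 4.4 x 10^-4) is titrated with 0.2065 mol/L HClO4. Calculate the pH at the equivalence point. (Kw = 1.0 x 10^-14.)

5.77

n(CH3NH2) = 0.3192 x 0.01586 = 0.005063 mol; V(HClO4) at equivalence = 0.005063/0.2065 = 0.02452 L.
At equivalence the base is fully converted to CH3NH3+; total volume = 0.04038 L, so [CH3NH3+] = 0.005063/0.04038 = 0.1254 M.
Ka(CH3NH3+) = Kw/Kb = 1.0e-14 / 4.4 x 10^-4 = 2.27e-11.
[H^+] = sqrt(Ka x [CH3NH3+]) = sqrt(2.27e-11 x 0.1254) = 1.69e-6 M.
pH = -log(1.69e-6) = 5.77.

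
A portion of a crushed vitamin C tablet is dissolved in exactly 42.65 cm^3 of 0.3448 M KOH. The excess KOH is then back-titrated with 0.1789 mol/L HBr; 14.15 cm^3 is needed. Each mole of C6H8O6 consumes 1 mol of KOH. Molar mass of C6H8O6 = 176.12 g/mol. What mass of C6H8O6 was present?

Total n(KOH) added = 0.3448 x 0.04265 = 0.01471 mol.
n(HBr) used = 0.1789 x 0.01415 = 0.002531 mol, which equals the excess n(KOH).
So n(KOH) consumed by the sample = 0.01471 - 0.002531 = 0.01217 mol.
n(C6H8O6) = 0.01217 / 1 = 0.01217 mol.
mass = 0.01217 mol x 176.12 g/mol = 2.14 g.

2.14 g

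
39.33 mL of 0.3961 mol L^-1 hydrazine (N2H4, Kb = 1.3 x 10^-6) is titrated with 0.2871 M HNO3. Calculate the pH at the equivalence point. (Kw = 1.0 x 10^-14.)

4.45

n(N2H4) = 0.3961 x 0.03933 = 0.01558 mol; V(HNO3) at equivalence = 0.01558/0.2871 = 0.05426 L.
At equivalence the base is fully converted to N2H5+; total volume = 0.09359 L, so [N2H5+] = 0.01558/0.09359 = 0.1665 M.
Ka(N2H5+) = Kw/Kb = 1.0e-14 / 1.3 x 10^-6 = 7.69e-9.
[H^+] = sqrt(Ka x [N2H5+]) = sqrt(7.69e-9 x 0.1665) = 3.58e-5 M.
pH = -log(3.58e-5) = 4.45.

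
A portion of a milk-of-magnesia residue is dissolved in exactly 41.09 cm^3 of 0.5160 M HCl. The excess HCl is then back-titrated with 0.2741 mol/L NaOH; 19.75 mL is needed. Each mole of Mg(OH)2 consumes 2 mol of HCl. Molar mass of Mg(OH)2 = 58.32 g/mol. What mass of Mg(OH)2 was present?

0.460 g

Total n(HCl) added = 0.5160 x 0.04109 = 0.02120 mol.
n(NaOH) used = 0.2741 x 0.01975 = 0.005413 mol, which equals the excess n(HCl).
So n(HCl) consumed by the sample = 0.02120 - 0.005413 = 0.01579 mol.
n(Mg(OH)2) = 0.01579 / 2 = 0.007894 mol.
mass = 0.007894 mol x 58.32 g/mol = 0.460 g.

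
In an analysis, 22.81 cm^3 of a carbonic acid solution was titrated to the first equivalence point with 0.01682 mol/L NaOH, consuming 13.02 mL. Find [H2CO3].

n(NaOH) = 0.01682 x 0.01302 = 0.0002190 mol.
At the first equivalence point, 1 mol OH^- react per mol H2CO3, so n(H2CO3) = 0.0002190 / 1 = 0.0002190 mol.
[H2CO3] = 0.0002190 / 0.02281 L = 0.00960 M.

0.00960 M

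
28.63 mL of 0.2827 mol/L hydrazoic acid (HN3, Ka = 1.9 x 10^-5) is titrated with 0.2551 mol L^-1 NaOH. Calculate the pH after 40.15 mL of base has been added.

12.49

n(acid) = 0.2827 x 0.02863 = 0.008094 mol; n(NaOH) added = 0.2551 x 0.04015 = 0.01024 mol.
Base is in excess by 0.01024 - 0.008094 = 0.002149 mol in a total volume of 0.06878 L.
[OH^-] = 0.002149/0.06878 = 0.03124 M, so pOH = 1.51 and pH = 14.00 - 1.51 = 12.49.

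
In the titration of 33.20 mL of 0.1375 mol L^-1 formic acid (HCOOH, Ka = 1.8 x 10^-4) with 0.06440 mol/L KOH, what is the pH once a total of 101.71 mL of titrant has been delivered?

12.17

n(acid) = 0.1375 x 0.03320 = 0.004565 mol; n(KOH) added = 0.06440 x 0.1017 = 0.006550 mol.
Base is in excess by 0.006550 - 0.004565 = 0.001985 mol in a total volume of 0.1349 L.
[OH^-] = 0.001985/0.1349 = 0.01471 M, so pOH = 1.83 and pH = 14.00 - 1.83 = 12.17.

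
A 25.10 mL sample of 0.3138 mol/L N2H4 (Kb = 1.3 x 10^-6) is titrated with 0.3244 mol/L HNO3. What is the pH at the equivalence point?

n(N2H4) = 0.3138 x 0.02510 = 0.007876 mol; V(HNO3) at equivalence = 0.007876/0.3244 = 0.02428 L.
At equivalence the base is fully converted to N2H5+; total volume = 0.04938 L, so [N2H5+] = 0.007876/0.04938 = 0.1595 M.
Ka(N2H5+) = Kw/Kb = 1.0e-14 / 1.3 x 10^-6 = 7.69e-9.
[H^+] = sqrt(Ka x [N2H5+]) = sqrt(7.69e-9 x 0.1595) = 3.50e-5 M.
pH = -log(3.50e-5) = 4.46.

4.46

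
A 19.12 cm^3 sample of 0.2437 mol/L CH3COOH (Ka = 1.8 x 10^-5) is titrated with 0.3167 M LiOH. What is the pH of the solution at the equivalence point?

8.94

n(CH3COOH) = 0.2437 x 0.01912 = 0.004660 mol; V(LiOH) at equivalence = 0.004660/0.3167 = 0.01471 L.
At equivalence all the acid is converted to CH3COO-; total volume = 0.01912 + 0.01471 = 0.03383 L, so [CH3COO-] = 0.004660/0.03383 = 0.1377 M.
Kb = Kw/Ka = 1.0e-14 / 1.8 x 10^-5 = 5.56e-10.
[OH^-] = sqrt(Kb x [CH3COO-]) = sqrt(5.56e-10 x 0.1377) = 8.75e-6 M.
pOH = 5.06, so pH = 14.00 - 5.06 = 8.94.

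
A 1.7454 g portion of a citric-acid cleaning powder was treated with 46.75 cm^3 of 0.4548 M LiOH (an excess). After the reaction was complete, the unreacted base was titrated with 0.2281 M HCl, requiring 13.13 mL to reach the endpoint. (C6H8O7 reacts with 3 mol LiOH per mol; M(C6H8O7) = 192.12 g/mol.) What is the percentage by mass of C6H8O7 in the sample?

67.0%

Total n(LiOH) added = 0.4548 x 0.04675 = 0.02126 mol.
n(HCl) used = 0.2281 x 0.01313 = 0.002995 mol, which equals the excess n(LiOH).
So n(LiOH) consumed by the sample = 0.02126 - 0.002995 = 0.01827 mol.
n(C6H8O7) = 0.01827 / 3 = 0.006089 mol.
mass C6H8O7 = 0.006089 x 192.12 = 1.170 g, so %C6H8O7 = 1.170/1.7454 x 100 = 67.0%.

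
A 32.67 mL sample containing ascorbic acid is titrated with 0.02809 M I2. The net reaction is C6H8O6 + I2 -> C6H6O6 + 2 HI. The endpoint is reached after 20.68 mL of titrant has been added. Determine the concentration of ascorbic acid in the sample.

n(I2) = 0.02809 x 0.02068 = 0.0005809 mol.
From the balanced equation, 1 mol I2 reacts with 1 mol ascorbic acid, so n(ascorbic acid) = 0.0005809 x 1/1 = 0.0005809 mol.
[ascorbic acid] = 0.0005809 / 0.03267 L = 0.0178 M.

0.0178 M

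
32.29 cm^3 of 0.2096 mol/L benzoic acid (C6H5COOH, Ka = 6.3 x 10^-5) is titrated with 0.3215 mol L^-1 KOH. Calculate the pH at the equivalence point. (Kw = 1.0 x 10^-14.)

n(C6H5COOH) = 0.2096 x 0.03229 = 0.006768 mol; V(KOH) at equivalence = 0.006768/0.3215 = 0.02105 L.
At equivalence all the acid is converted to C6H5COO-; total volume = 0.03229 + 0.02105 = 0.05334 L, so [C6H5COO-] = 0.006768/0.05334 = 0.1269 M.
Kb = Kw/Ka = 1.0e-14 / 6.3 x 10^-5 = 1.59e-10.
[OH^-] = sqrt(Kb x [C6H5COO-]) = sqrt(1.59e-10 x 0.1269) = 4.49e-6 M.
pOH = 5.35, so pH = 14.00 - 5.35 = 8.65.

8.65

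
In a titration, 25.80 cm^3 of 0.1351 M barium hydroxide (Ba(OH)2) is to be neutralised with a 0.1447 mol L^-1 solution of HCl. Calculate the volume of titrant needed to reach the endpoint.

n(Ba(OH)2) = 0.1351 mol/L x 0.02580 L = 0.003486 mol.
The neutralisation is 1 Ba(OH)2 : 2 HCl, so n(HCl) = 0.003486 x 2/1 = 0.006971 mol.
V(HCl) = 0.006971 / 0.1447 = 0.04818 L = 48.2 mL.

48.2 mL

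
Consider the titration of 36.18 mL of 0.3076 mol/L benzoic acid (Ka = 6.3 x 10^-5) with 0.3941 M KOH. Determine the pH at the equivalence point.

n(C6H5COOH) = 0.3076 x 0.03618 = 0.01113 mol; V(KOH) at equivalence = 0.01113/0.3941 = 0.02824 L.
At equivalence all the acid is converted to C6H5COO-; total volume = 0.03618 + 0.02824 = 0.06442 L, so [C6H5COO-] = 0.01113/0.06442 = 0.1728 M.
Kb = Kw/Ka = 1.0e-14 / 6.3 x 10^-5 = 1.59e-10.
[OH^-] = sqrt(Kb x [C6H5COO-]) = sqrt(1.59e-10 x 0.1728) = 5.24e-6 M.
pOH = 5.28, so pH = 14.00 - 5.28 = 8.72.

8.72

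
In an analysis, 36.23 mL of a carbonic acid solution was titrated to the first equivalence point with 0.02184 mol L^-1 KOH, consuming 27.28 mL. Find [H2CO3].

0.0164 M

n(KOH) = 0.02184 x 0.02728 = 0.0005958 mol.
At the first equivalence point, 1 mol OH^- react per mol H2CO3, so n(H2CO3) = 0.0005958 / 1 = 0.0005958 mol.
[H2CO3] = 0.0005958 / 0.03623 L = 0.0164 M.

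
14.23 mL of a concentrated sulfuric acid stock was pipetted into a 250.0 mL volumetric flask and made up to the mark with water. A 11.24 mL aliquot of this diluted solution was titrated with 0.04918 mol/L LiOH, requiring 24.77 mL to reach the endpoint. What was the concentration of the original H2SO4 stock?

n(LiOH) = 0.04918 x 0.02477 = 0.001218 mol.
n(H2SO4) in the aliquot = 0.001218 x 1/2 = 0.0006091 mol.
[diluted H2SO4] = 0.0006091 / 0.01124 = 0.05419 M.
Dilution factor = 250.0/14.23 = 17.57, so [stock] = 0.05419 x 17.57 = 0.952 M.

0.952 M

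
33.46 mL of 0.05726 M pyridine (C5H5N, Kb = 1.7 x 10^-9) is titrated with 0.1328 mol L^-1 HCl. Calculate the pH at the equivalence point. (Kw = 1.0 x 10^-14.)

n(C5H5N) = 0.05726 x 0.03346 = 0.001916 mol; V(HCl) at equivalence = 0.001916/0.1328 = 0.01443 L.
At equivalence the base is fully converted to C5H5NH+; total volume = 0.04789 L, so [C5H5NH+] = 0.001916/0.04789 = 0.04001 M.
Ka(C5H5NH+) = Kw/Kb = 1.0e-14 / 1.7 x 10^-9 = 5.88e-6.
[H^+] = sqrt(Ka x [C5H5NH+]) = sqrt(5.88e-6 x 0.04001) = 0.000485 M.
pH = -log(0.000485) = 3.31.

3.31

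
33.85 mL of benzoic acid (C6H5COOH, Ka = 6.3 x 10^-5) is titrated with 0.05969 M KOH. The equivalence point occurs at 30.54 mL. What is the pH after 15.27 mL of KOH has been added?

4.20

15.27 mL is exactly half the equivalence volume (30.54/2), i.e. the half-equivalence point.
There, n(HA) = n(A^-), so pH = pKa = -log(6.3 x 10^-5) = 4.20.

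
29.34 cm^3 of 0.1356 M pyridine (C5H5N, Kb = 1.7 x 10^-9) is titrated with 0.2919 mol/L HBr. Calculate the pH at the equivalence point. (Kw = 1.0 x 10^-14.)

n(C5H5N) = 0.1356 x 0.02934 = 0.003979 mol; V(HBr) at equivalence = 0.003979/0.2919 = 0.01363 L.
At equivalence the base is fully converted to C5H5NH+; total volume = 0.04297 L, so [C5H5NH+] = 0.003979/0.04297 = 0.09259 M.
Ka(C5H5NH+) = Kw/Kb = 1.0e-14 / 1.7 x 10^-9 = 5.88e-6.
[H^+] = sqrt(Ka x [C5H5NH+]) = sqrt(5.88e-6 x 0.09259) = 0.000738 M.
pH = -log(0.000738) = 3.13.

3.13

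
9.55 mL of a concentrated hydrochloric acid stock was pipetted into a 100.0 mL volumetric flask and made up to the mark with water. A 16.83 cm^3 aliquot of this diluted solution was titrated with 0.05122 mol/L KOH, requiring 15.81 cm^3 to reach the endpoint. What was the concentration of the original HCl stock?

0.504 M

n(KOH) = 0.05122 x 0.01581 = 0.0008098 mol.
n(HCl) in the aliquot = 0.0008098 mol.
[diluted HCl] = 0.0008098 / 0.01683 = 0.04812 M.
Dilution factor = 100.0/9.550 = 10.47, so [stock] = 0.04812 x 10.47 = 0.504 M.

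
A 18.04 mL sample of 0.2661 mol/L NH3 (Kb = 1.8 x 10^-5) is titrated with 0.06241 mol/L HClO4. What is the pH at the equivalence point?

n(NH3) = 0.2661 x 0.01804 = 0.004800 mol; V(HClO4) at equivalence = 0.004800/0.06241 = 0.07692 L.
At equivalence the base is fully converted to NH4+; total volume = 0.09496 L, so [NH4+] = 0.004800/0.09496 = 0.05055 M.
Ka(NH4+) = Kw/Kb = 1.0e-14 / 1.8 x 10^-5 = 5.56e-10.
[H^+] = sqrt(Ka x [NH4+]) = sqrt(5.56e-10 x 0.05055) = 5.30e-6 M.
pH = -log(5.30e-6) = 5.28.

5.28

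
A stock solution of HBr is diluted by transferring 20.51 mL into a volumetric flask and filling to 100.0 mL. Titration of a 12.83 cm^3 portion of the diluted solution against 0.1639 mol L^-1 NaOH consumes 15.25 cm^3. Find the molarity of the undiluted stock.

n(NaOH) = 0.1639 x 0.01525 = 0.002499 mol.
n(HBr) in the aliquot = 0.002499 mol.
[diluted HBr] = 0.002499 / 0.01283 = 0.1948 M.
Dilution factor = 100.0/20.51 = 4.876, so [stock] = 0.1948 x 4.876 = 0.950 M.

0.950 M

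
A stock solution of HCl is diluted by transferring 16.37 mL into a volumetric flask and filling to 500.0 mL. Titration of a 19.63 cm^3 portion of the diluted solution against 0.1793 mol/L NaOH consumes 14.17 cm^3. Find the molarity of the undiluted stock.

3.95 M

n(NaOH) = 0.1793 x 0.01417 = 0.002541 mol.
n(HCl) in the aliquot = 0.002541 mol.
[diluted HCl] = 0.002541 / 0.01963 = 0.1294 M.
Dilution factor = 500.0/16.37 = 30.54, so [stock] = 0.1294 x 30.54 = 3.95 M.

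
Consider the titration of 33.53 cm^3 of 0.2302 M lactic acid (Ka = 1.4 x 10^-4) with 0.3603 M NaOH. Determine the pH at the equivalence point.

n(HC3H5O3) = 0.2302 x 0.03353 = 0.007719 mol; V(NaOH) at equivalence = 0.007719/0.3603 = 0.02142 L.
At equivalence all the acid is converted to C3H5O3-; total volume = 0.03353 + 0.02142 = 0.05495 L, so [C3H5O3-] = 0.007719/0.05495 = 0.1405 M.
Kb = Kw/Ka = 1.0e-14 / 1.4 x 10^-4 = 7.14e-11.
[OH^-] = sqrt(Kb x [C3H5O3-]) = sqrt(7.14e-11 x 0.1405) = 3.17e-6 M.
pOH = 5.50, so pH = 14.00 - 5.50 = 8.50.

8.50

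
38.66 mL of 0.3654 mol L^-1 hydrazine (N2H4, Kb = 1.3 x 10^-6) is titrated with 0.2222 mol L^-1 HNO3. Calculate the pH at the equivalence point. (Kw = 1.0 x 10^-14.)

n(N2H4) = 0.3654 x 0.03866 = 0.01413 mol; V(HNO3) at equivalence = 0.01413/0.2222 = 0.06357 L.
At equivalence the base is fully converted to N2H5+; total volume = 0.1022 L, so [N2H5+] = 0.01413/0.1022 = 0.1382 M.
Ka(N2H5+) = Kw/Kb = 1.0e-14 / 1.3 x 10^-6 = 7.69e-9.
[H^+] = sqrt(Ka x [N2H5+]) = sqrt(7.69e-9 x 0.1382) = 3.26e-5 M.
pH = -log(3.26e-5) = 4.49.

4.49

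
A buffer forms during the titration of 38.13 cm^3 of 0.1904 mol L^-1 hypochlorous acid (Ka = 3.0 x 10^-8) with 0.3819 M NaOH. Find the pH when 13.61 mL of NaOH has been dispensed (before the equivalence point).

Initial n(HClO) = 0.1904 x 0.03813 = 0.007260 mol.
n(NaOH) added = 0.3819 x 0.01361 = 0.005198 mol, converting that many moles of HClO to ClO-.
Remaining n(HClO) = 0.002062 mol; n(ClO-) = 0.005198 mol.
By Henderson-Hasselbalch, pH = pKa + log([A^-]/[HA]) = 7.52 + log(0.005198/0.002062) = 7.52 + (+0.40) = 7.92.

7.92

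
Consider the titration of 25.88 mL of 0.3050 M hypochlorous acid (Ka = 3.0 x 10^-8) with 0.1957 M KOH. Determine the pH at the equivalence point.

n(HClO) = 0.3050 x 0.02588 = 0.007893 mol; V(KOH) at equivalence = 0.007893/0.1957 = 0.04033 L.
At equivalence all the acid is converted to ClO-; total volume = 0.02588 + 0.04033 = 0.06621 L, so [ClO-] = 0.007893/0.06621 = 0.1192 M.
Kb = Kw/Ka = 1.0e-14 / 3.0 x 10^-8 = 3.33e-7.
[OH^-] = sqrt(Kb x [ClO-]) = sqrt(3.33e-7 x 0.1192) = 0.000199 M.
pOH = 3.70, so pH = 14.00 - 3.70 = 10.30.

10.30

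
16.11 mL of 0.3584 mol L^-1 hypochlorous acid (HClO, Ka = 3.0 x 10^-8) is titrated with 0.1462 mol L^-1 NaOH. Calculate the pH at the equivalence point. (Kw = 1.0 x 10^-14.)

10.27

n(HClO) = 0.3584 x 0.01611 = 0.005774 mol; V(NaOH) at equivalence = 0.005774/0.1462 = 0.03949 L.
At equivalence all the acid is converted to ClO-; total volume = 0.01611 + 0.03949 = 0.05560 L, so [ClO-] = 0.005774/0.05560 = 0.1038 M.
Kb = Kw/Ka = 1.0e-14 / 3.0 x 10^-8 = 3.33e-7.
[OH^-] = sqrt(Kb x [ClO-]) = sqrt(3.33e-7 x 0.1038) = 0.000186 M.
pOH = 3.73, so pH = 14.00 - 3.73 = 10.27.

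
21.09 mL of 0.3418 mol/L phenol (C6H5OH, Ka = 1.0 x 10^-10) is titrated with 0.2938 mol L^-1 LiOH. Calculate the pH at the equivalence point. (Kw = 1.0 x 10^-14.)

11.60

n(C6H5OH) = 0.3418 x 0.02109 = 0.007209 mol; V(LiOH) at equivalence = 0.007209/0.2938 = 0.02454 L.
At equivalence all the acid is converted to C6H5O-; total volume = 0.02109 + 0.02454 = 0.04563 L, so [C6H5O-] = 0.007209/0.04563 = 0.1580 M.
Kb = Kw/Ka = 1.0e-14 / 1.0 x 10^-10 = 0.000100.
[OH^-] = sqrt(Kb x [C6H5O-]) = sqrt(0.000100 x 0.1580) = 0.00397 M.
pOH = 2.40, so pH = 14.00 - 2.40 = 11.60.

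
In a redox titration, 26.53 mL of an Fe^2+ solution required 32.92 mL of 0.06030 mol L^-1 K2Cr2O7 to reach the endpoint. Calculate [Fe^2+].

n(K2Cr2O7) = 0.06030 x 0.03292 = 0.001985 mol.
From the balanced equation, 1 mol K2Cr2O7 reacts with 6 mol Fe^2+, so n(Fe^2+) = 0.001985 x 6/1 = 0.01191 mol.
[Fe^2+] = 0.01191 / 0.02653 L = 0.449 M.

0.449 M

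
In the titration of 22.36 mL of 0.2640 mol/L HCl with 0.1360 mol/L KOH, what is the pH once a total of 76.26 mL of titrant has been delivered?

12.66

n(acid) = 0.2640 x 0.02236 = 0.005903 mol; n(KOH) added = 0.1360 x 0.07626 = 0.01037 mol.
Base is in excess by 0.01037 - 0.005903 = 0.004468 mol in a total volume of 0.09862 L.
[OH^-] = 0.004468/0.09862 = 0.04531 M, so pOH = 1.34 and pH = 14.00 - 1.34 = 12.66.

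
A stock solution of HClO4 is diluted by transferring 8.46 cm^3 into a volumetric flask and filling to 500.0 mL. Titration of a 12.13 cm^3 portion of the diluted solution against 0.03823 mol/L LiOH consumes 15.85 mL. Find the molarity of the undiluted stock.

2.95 M

n(LiOH) = 0.03823 x 0.01585 = 0.0006059 mol.
n(HClO4) in the aliquot = 0.0006059 mol.
[diluted HClO4] = 0.0006059 / 0.01213 = 0.04995 M.
Dilution factor = 500.0/8.460 = 59.10, so [stock] = 0.04995 x 59.10 = 2.95 M.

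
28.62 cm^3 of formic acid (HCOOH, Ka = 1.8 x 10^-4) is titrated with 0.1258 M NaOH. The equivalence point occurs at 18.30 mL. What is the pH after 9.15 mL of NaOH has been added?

3.74

9.15 mL is exactly half the equivalence volume (18.30/2), i.e. the half-equivalence point.
There, n(HA) = n(A^-), so pH = pKa = -log(1.8 x 10^-4) = 3.74.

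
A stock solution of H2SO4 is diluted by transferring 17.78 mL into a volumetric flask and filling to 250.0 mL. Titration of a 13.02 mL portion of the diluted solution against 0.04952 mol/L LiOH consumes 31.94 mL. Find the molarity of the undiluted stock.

0.854 M

n(LiOH) = 0.04952 x 0.03194 = 0.001582 mol.
n(H2SO4) in the aliquot = 0.001582 x 1/2 = 0.0007908 mol.
[diluted H2SO4] = 0.0007908 / 0.01302 = 0.06074 M.
Dilution factor = 250.0/17.78 = 14.06, so [stock] = 0.06074 x 14.06 = 0.854 M.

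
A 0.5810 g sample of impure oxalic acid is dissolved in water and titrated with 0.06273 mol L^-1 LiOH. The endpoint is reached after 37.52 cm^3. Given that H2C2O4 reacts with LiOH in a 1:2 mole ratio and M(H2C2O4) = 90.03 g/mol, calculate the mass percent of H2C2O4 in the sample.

n(LiOH) = 0.06273 x 0.03752 = 0.002354 mol.
n(H2C2O4) = 0.002354 / 2 = 0.001177 mol.
mass of H2C2O4 = 0.001177 x 90.03 = 0.1059 g.
% purity = 0.1059 / 0.5810 x 100 = 18.2%.

18.2%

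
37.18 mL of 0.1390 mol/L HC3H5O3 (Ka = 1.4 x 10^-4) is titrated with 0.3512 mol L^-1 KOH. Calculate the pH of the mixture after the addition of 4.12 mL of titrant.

3.44

Initial n(HC3H5O3) = 0.1390 x 0.03718 = 0.005168 mol.
n(KOH) added = 0.3512 x 0.004120 = 0.001447 mol, converting that many moles of HC3H5O3 to C3H5O3-.
Remaining n(HC3H5O3) = 0.003721 mol; n(C3H5O3-) = 0.001447 mol.
By Henderson-Hasselbalch, pH = pKa + log([A^-]/[HA]) = 3.85 + log(0.001447/0.003721) = 3.85 + (-0.41) = 3.44.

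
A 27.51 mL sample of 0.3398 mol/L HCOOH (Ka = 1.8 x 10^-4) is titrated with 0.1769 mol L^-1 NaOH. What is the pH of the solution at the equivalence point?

n(HCOOH) = 0.3398 x 0.02751 = 0.009348 mol; V(NaOH) at equivalence = 0.009348/0.1769 = 0.05284 L.
At equivalence all the acid is converted to HCOO-; total volume = 0.02751 + 0.05284 = 0.08035 L, so [HCOO-] = 0.009348/0.08035 = 0.1163 M.
Kb = Kw/Ka = 1.0e-14 / 1.8 x 10^-4 = 5.56e-11.
[OH^-] = sqrt(Kb x [HCOO-]) = sqrt(5.56e-11 x 0.1163) = 2.54e-6 M.
pOH = 5.59, so pH = 14.00 - 5.59 = 8.41.

8.41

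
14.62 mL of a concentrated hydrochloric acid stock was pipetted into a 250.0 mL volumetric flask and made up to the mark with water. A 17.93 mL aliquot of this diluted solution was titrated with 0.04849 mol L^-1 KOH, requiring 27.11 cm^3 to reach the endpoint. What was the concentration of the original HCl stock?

1.25 M

n(KOH) = 0.04849 x 0.02711 = 0.001315 mol.
n(HCl) in the aliquot = 0.001315 mol.
[diluted HCl] = 0.001315 / 0.01793 = 0.07332 M.
Dilution factor = 250.0/14.62 = 17.10, so [stock] = 0.07332 x 17.10 = 1.25 M.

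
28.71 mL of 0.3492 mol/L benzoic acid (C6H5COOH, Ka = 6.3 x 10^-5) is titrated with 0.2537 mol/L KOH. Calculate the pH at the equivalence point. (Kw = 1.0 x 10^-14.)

n(C6H5COOH) = 0.3492 x 0.02871 = 0.01003 mol; V(KOH) at equivalence = 0.01003/0.2537 = 0.03952 L.
At equivalence all the acid is converted to C6H5COO-; total volume = 0.02871 + 0.03952 = 0.06823 L, so [C6H5COO-] = 0.01003/0.06823 = 0.1469 M.
Kb = Kw/Ka = 1.0e-14 / 6.3 x 10^-5 = 1.59e-10.
[OH^-] = sqrt(Kb x [C6H5COO-]) = sqrt(1.59e-10 x 0.1469) = 4.83e-6 M.
pOH = 5.32, so pH = 14.00 - 5.32 = 8.68.

8.68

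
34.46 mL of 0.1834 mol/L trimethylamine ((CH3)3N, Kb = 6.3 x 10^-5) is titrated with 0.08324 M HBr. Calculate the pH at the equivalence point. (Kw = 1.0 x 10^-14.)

n((CH3)3N) = 0.1834 x 0.03446 = 0.006320 mol; V(HBr) at equivalence = 0.006320/0.08324 = 0.07592 L.
At equivalence the base is fully converted to (CH3)3NH+; total volume = 0.1104 L, so [(CH3)3NH+] = 0.006320/0.1104 = 0.05725 M.
Ka((CH3)3NH+) = Kw/Kb = 1.0e-14 / 6.3 x 10^-5 = 1.59e-10.
[H^+] = sqrt(Ka x [(CH3)3NH+]) = sqrt(1.59e-10 x 0.05725) = 3.01e-6 M.
pH = -log(3.01e-6) = 5.52.

5.52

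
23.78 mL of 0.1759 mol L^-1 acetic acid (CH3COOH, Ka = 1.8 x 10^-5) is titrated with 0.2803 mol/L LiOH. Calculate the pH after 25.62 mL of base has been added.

n(acid) = 0.1759 x 0.02378 = 0.004183 mol; n(LiOH) added = 0.2803 x 0.02562 = 0.007181 mol.
Base is in excess by 0.007181 - 0.004183 = 0.002998 mol in a total volume of 0.04940 L.
[OH^-] = 0.002998/0.04940 = 0.06070 M, so pOH = 1.22 and pH = 14.00 - 1.22 = 12.78.

12.78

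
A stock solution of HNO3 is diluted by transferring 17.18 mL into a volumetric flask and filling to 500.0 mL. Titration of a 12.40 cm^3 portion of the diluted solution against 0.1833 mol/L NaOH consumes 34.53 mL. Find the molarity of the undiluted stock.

14.9 M

n(NaOH) = 0.1833 x 0.03453 = 0.006329 mol.
n(HNO3) in the aliquot = 0.006329 mol.
[diluted HNO3] = 0.006329 / 0.01240 = 0.5104 M.
Dilution factor = 500.0/17.18 = 29.10, so [stock] = 0.5104 x 29.10 = 14.9 M.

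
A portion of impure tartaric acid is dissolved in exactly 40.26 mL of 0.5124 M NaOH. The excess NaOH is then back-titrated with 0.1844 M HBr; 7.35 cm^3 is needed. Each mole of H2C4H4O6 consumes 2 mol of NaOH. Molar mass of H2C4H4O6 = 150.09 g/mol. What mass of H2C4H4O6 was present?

Total n(NaOH) added = 0.5124 x 0.04026 = 0.02063 mol.
n(HBr) used = 0.1844 x 0.007350 = 0.001355 mol, which equals the excess n(NaOH).
So n(NaOH) consumed by the sample = 0.02063 - 0.001355 = 0.01927 mol.
n(H2C4H4O6) = 0.01927 / 2 = 0.009637 mol.
mass = 0.009637 mol x 150.09 g/mol = 1.45 g.

1.45 g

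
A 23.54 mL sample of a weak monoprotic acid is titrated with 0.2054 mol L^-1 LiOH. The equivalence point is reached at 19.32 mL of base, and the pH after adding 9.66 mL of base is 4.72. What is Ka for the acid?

9.66 mL is half of the equivalence volume, so this is the half-equivalence point where [HA] = [A^-].
At half-equivalence pH = pKa, so pKa = 4.72.
Ka = 10^(-4.72) = 1.9 x 10^-5.

1.9 x 10^-5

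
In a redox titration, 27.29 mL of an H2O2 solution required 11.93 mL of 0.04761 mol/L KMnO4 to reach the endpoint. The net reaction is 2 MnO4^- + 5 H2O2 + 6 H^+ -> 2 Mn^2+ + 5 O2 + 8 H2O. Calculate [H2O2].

0.0520 M

n(KMnO4) = 0.04761 x 0.01193 = 0.0005680 mol.
From the balanced equation, 2 mol KMnO4 reacts with 5 mol H2O2, so n(H2O2) = 0.0005680 x 5/2 = 0.001420 mol.
[H2O2] = 0.001420 / 0.02729 L = 0.0520 M.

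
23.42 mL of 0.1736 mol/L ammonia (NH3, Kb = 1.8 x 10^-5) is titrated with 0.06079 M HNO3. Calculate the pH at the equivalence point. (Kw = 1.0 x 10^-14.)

5.30

n(NH3) = 0.1736 x 0.02342 = 0.004066 mol; V(HNO3) at equivalence = 0.004066/0.06079 = 0.06688 L.
At equivalence the base is fully converted to NH4+; total volume = 0.09030 L, so [NH4+] = 0.004066/0.09030 = 0.04502 M.
Ka(NH4+) = Kw/Kb = 1.0e-14 / 1.8 x 10^-5 = 5.56e-10.
[H^+] = sqrt(Ka x [NH4+]) = sqrt(5.56e-10 x 0.04502) = 5.00e-6 M.
pH = -log(5.00e-6) = 5.30.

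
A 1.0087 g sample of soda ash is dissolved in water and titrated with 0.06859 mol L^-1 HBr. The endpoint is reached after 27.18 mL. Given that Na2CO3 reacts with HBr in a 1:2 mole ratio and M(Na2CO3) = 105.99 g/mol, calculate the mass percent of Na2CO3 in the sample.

9.79%

n(HBr) = 0.06859 x 0.02718 = 0.001864 mol.
n(Na2CO3) = 0.001864 / 2 = 0.0009321 mol.
mass of Na2CO3 = 0.0009321 x 105.99 = 0.09880 g.
% purity = 0.09880 / 1.0087 x 100 = 9.79%.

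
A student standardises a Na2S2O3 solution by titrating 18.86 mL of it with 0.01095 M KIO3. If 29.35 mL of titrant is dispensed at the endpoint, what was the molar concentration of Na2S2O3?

n(KIO3) = 0.01095 x 0.02935 = 0.0003214 mol.
From the balanced equation, 1 mol KIO3 reacts with 6 mol Na2S2O3, so n(Na2S2O3) = 0.0003214 x 6/1 = 0.001928 mol.
[Na2S2O3] = 0.001928 / 0.01886 L = 0.102 M.

0.102 M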